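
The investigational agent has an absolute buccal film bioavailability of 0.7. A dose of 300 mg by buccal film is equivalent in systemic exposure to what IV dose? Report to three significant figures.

Systemic exposure from an extravascular dose = F × D_ev, so the equivalent IV dose is F × D_ev.
D_iv = F × D_ev = 0.7 × 300 = 210 mg

D_iv = 210 mg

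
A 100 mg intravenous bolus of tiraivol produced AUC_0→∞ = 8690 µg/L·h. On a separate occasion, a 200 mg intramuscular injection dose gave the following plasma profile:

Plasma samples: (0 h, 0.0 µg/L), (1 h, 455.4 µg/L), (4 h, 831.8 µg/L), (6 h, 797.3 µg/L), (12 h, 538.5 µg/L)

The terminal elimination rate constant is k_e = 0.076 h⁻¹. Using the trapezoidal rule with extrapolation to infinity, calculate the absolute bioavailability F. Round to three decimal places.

F = 0.856

Trapezoidal AUC_0→12 (intramuscular injection):
  [0→1]: (0.0+455.4)/2 × 1 = 227.7
  [1→4]: (455.4+831.8)/2 × 3 = 1930.8
  [4→6]: (831.8+797.3)/2 × 2 = 1629.1
  [6→12]: (797.3+538.5)/2 × 6 = 4007.4
  Sum = 7795.0 µg/L·h
Tail: C_last/k_e = 538.5/0.076 = 7085.526
AUC_0→∞ (intramuscular injection) = 7795.0 + 7085.526 = 14880.526 µg/L·h
F = (AUC_ev/D_ev)/(AUC_iv/D_iv) = (14880.526/200)/(8690/100) = 74.40263/86.9 = 0.8562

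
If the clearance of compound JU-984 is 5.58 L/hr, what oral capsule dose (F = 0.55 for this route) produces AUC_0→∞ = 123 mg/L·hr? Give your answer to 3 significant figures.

Dose = CL × AUC_0→∞ / F
     = 5.58 × 123 / 0.55 = 1247.89 mg

Dose = 1250 mg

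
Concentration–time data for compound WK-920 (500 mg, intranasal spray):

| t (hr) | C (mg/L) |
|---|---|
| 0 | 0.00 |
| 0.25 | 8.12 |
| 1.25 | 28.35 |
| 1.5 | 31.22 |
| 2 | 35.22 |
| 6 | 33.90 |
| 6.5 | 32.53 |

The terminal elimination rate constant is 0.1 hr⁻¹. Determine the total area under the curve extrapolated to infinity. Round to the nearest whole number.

Trapezoidal AUC_0→6.5:
  [0→0.25]: (0.00+8.12)/2 × 0.25 = 1.015
  [0.25→1.25]: (8.12+28.35)/2 × 1 = 18.235
  [1.25→1.5]: (28.35+31.22)/2 × 0.25 = 7.44625
  [1.5→2]: (31.22+35.22)/2 × 0.5 = 16.61
  [2→6]: (35.22+33.90)/2 × 4 = 138.24
  [6→6.5]: (33.90+32.53)/2 × 0.5 = 16.6075
  Sum = 198.15375 mg/L·hr
Extrapolated tail: C_last / k_e = 32.53 / 0.1 = 325.300
AUC_0→∞ = 198.15375 + 325.300 = 523.45375 mg/L·hr

AUC = 523 mg/L·hr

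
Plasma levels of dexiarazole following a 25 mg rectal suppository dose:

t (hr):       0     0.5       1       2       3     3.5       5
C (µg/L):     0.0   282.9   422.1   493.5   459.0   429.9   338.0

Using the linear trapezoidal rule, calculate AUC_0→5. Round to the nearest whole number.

Trapezoidal AUC_0→5:
  [0→0.5]: (0.0+282.9)/2 × 0.5 = 70.725
  [0.5→1]: (282.9+422.1)/2 × 0.5 = 176.25
  [1→2]: (422.1+493.5)/2 × 1 = 457.8
  [2→3]: (493.5+459.0)/2 × 1 = 476.25
  [3→3.5]: (459.0+429.9)/2 × 0.5 = 222.225
  [3.5→5]: (429.9+338.0)/2 × 1.5 = 575.925
  Sum = 1979.175 µg/L·hr

AUC = 1979 µg/L·hr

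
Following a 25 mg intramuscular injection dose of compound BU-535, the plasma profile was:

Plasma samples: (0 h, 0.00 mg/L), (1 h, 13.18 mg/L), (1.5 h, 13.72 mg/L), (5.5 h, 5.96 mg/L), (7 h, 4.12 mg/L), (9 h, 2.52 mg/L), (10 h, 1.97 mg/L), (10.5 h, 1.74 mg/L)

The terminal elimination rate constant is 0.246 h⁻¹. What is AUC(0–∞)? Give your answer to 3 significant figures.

AUC = 77.1 mg/L·h

Trapezoidal AUC_0→10.5:
  [0→1]: (0.00+13.18)/2 × 1 = 6.59
  [1→1.5]: (13.18+13.72)/2 × 0.5 = 6.725
  [1.5→5.5]: (13.72+5.96)/2 × 4 = 39.36
  [5.5→7]: (5.96+4.12)/2 × 1.5 = 7.56
  [7→9]: (4.12+2.52)/2 × 2 = 6.64
  [9→10]: (2.52+1.97)/2 × 1 = 2.245
  [10→10.5]: (1.97+1.74)/2 × 0.5 = 0.9275
  Sum = 70.0475 mg/L·h
Extrapolated tail: C_last / k_e = 1.74 / 0.246 = 7.073
AUC_0→∞ = 70.0475 + 7.073 = 77.1205 mg/L·h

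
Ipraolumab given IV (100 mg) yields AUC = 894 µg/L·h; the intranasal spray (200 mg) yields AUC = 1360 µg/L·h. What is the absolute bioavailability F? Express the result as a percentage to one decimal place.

F = 76.1%

F = (AUC_ev / D_ev) / (AUC_iv / D_iv)
  = (1360/200) / (894/100)
  = 6.8 / 8.94 = 0.7606
  = 76.06%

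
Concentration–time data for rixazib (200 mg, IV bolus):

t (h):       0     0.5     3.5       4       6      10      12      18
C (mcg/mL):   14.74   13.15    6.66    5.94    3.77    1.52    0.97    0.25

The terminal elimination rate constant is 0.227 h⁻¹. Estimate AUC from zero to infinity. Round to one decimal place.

Trapezoidal AUC_0→18:
  [0→0.5]: (14.74+13.15)/2 × 0.5 = 6.9725
  [0.5→3.5]: (13.15+6.66)/2 × 3 = 29.715
  [3.5→4]: (6.66+5.94)/2 × 0.5 = 3.15
  [4→6]: (5.94+3.77)/2 × 2 = 9.71
  [6→10]: (3.77+1.52)/2 × 4 = 10.58
  [10→12]: (1.52+0.97)/2 × 2 = 2.49
  [12→18]: (0.97+0.25)/2 × 6 = 3.66
  Sum = 66.2775 mcg/mL·h
Extrapolated tail: C_last / k_e = 0.25 / 0.227 = 1.101
AUC_0→∞ = 66.2775 + 1.101 = 67.3785 mcg/mL·h

AUC = 67.4 mcg/mL·h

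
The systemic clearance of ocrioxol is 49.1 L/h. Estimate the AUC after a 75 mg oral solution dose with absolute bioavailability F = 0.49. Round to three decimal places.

AUC = 0.748 mg/L·h

AUC_0→∞ = F × Dose / CL
        = 0.49 × 75 / 49.1 = 0.748473 mg/L·h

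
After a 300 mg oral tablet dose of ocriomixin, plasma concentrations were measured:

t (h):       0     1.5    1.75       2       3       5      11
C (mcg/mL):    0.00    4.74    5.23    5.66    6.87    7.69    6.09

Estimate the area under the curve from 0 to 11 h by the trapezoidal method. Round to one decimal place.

Trapezoidal AUC_0→11:
  [0→1.5]: (0.00+4.74)/2 × 1.5 = 3.555
  [1.5→1.75]: (4.74+5.23)/2 × 0.25 = 1.24625
  [1.75→2]: (5.23+5.66)/2 × 0.25 = 1.36125
  [2→3]: (5.66+6.87)/2 × 1 = 6.265
  [3→5]: (6.87+7.69)/2 × 2 = 14.56
  [5→11]: (7.69+6.09)/2 × 6 = 41.34
  Sum = 68.3275 mcg/mL·h

AUC = 68.3 mcg/mL·h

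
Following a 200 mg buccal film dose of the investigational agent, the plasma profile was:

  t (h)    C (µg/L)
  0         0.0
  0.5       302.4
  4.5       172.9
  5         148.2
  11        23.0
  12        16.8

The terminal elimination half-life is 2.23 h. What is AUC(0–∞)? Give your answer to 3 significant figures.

Trapezoidal AUC_0→12:
  [0→0.5]: (0.0+302.4)/2 × 0.5 = 75.6
  [0.5→4.5]: (302.4+172.9)/2 × 4 = 950.6
  [4.5→5]: (172.9+148.2)/2 × 0.5 = 80.275
  [5→11]: (148.2+23.0)/2 × 6 = 513.6
  [11→12]: (23.0+16.8)/2 × 1 = 19.9
  Sum = 1639.975 µg/L·h
k_e = ln2 / t½ = 0.693147 / 2.23 = 0.3108 h^-1
Extrapolated tail: C_last / k_e = 16.8 / 0.3108 = 54.054
AUC_0→∞ = 1639.975 + 54.054 = 1694.029 µg/L·h

AUC = 1690 µg/L·h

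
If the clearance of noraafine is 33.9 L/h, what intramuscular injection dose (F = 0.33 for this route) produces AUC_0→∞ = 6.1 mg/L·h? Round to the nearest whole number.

Dose = CL × AUC_0→∞ / F
     = 33.9 × 6.1 / 0.33 = 626.636 mg

Dose = 627 mg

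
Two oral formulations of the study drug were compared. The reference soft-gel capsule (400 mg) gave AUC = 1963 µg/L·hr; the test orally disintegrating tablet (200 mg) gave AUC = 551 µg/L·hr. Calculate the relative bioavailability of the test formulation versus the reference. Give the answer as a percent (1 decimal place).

F_rel = 56.1%

F_rel = (AUC_test/D_test) / (AUC_ref/D_ref)
      = (551/200) / (1963/400)
      = 2.755 / 4.9075 = 0.5614 = 56.14%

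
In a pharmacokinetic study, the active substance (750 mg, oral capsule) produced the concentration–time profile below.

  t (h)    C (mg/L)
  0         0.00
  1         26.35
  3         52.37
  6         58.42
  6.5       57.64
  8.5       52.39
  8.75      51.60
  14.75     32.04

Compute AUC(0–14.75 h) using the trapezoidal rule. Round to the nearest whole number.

AUC = 661 mg/L·h

Trapezoidal AUC_0→14.75:
  [0→1]: (0.00+26.35)/2 × 1 = 13.175
  [1→3]: (26.35+52.37)/2 × 2 = 78.72
  [3→6]: (52.37+58.42)/2 × 3 = 166.185
  [6→6.5]: (58.42+57.64)/2 × 0.5 = 29.015
  [6.5→8.5]: (57.64+52.39)/2 × 2 = 110.03
  [8.5→8.75]: (52.39+51.60)/2 × 0.25 = 12.99875
  [8.75→14.75]: (51.60+32.04)/2 × 6 = 250.92
  Sum = 661.04375 mg/L·h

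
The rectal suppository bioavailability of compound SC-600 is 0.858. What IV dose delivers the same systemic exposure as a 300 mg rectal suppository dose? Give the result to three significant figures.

D_iv = 257 mg

Systemic exposure from an extravascular dose = F × D_ev, so the equivalent IV dose is F × D_ev.
D_iv = F × D_ev = 0.858 × 300 = 257.4 mg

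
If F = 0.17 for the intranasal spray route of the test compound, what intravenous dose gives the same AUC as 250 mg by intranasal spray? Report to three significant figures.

D_iv = 42.5 mg

Systemic exposure from an extravascular dose = F × D_ev, so the equivalent IV dose is F × D_ev.
D_iv = F × D_ev = 0.17 × 250 = 42.5 mg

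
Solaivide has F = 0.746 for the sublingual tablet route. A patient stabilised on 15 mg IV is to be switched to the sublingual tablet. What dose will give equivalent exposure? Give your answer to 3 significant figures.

For equal systemic exposure: F × D_ev = D_iv
D_ev = D_iv / F = 15 / 0.746 = 20.1072 mg

D_sublingual = 20.1 mg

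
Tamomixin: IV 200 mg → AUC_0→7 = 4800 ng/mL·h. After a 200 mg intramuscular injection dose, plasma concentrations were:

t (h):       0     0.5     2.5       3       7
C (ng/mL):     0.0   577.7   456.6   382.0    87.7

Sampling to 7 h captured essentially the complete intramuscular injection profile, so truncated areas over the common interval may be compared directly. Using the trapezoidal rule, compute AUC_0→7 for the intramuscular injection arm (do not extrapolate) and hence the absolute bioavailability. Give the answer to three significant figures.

F = 0.485

Trapezoidal AUC_0→7 (intramuscular injection):
  [0→0.5]: (0.0+577.7)/2 × 0.5 = 144.425
  [0.5→2.5]: (577.7+456.6)/2 × 2 = 1034.3
  [2.5→3]: (456.6+382.0)/2 × 0.5 = 209.65
  [3→7]: (382.0+87.7)/2 × 4 = 939.4
  Sum = 2327.775 ng/mL·h
F = (AUC_ev/D_ev)/(AUC_iv/D_iv) = (2327.775/200)/(4800/200) = 11.638875/24 = 0.4850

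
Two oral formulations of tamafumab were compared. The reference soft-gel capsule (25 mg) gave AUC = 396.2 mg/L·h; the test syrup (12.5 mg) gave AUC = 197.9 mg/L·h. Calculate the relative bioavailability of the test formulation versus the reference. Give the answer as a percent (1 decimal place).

F_rel = 99.9%

F_rel = (AUC_test/D_test) / (AUC_ref/D_ref)
      = (197.9/12.5) / (396.2/25)
      = 15.832 / 15.848 = 0.9990 = 99.90%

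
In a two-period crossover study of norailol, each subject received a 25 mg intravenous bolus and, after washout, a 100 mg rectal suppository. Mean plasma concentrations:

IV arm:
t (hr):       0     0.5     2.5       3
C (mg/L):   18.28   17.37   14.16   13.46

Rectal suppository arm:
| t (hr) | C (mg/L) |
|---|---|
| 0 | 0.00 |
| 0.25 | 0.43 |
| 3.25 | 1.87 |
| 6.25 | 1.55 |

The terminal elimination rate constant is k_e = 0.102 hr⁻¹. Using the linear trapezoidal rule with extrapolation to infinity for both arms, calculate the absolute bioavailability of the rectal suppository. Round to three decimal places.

F = 0.033

Trapezoidal AUC_0→3 (IV):
  [0→0.5]: (18.28+17.37)/2 × 0.5 = 8.9125
  [0.5→2.5]: (17.37+14.16)/2 × 2 = 31.53
  [2.5→3]: (14.16+13.46)/2 × 0.5 = 6.905
  Sum = 47.3475 mg/L·hr
IV tail: 13.46/0.102 = 131.961; AUC_iv,0→∞ = 47.3475 + 131.961 = 179.3085 mg/L·hr
Trapezoidal AUC_0→6.25 (rectal suppository):
  [0→0.25]: (0.00+0.43)/2 × 0.25 = 0.05375
  [0.25→3.25]: (0.43+1.87)/2 × 3 = 3.45
  [3.25→6.25]: (1.87+1.55)/2 × 3 = 5.13
  Sum = 8.63375 mg/L·hr
rectal suppository tail: 1.55/0.102 = 15.196; AUC_ev,0→∞ = 8.63375 + 15.196 = 23.82975 mg/L·hr
F = (AUC_ev/D_ev)/(AUC_iv/D_iv) = (23.82975/100)/(179.3085/25) = 0.2382975/7.17234 = 0.0332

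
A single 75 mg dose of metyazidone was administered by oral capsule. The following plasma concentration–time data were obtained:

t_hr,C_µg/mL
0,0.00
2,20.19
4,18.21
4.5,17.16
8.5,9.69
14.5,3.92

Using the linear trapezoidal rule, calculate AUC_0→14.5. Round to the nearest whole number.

AUC = 162 µg/mL·hr

Trapezoidal AUC_0→14.5:
  [0→2]: (0.00+20.19)/2 × 2 = 20.19
  [2→4]: (20.19+18.21)/2 × 2 = 38.4
  [4→4.5]: (18.21+17.16)/2 × 0.5 = 8.8425
  [4.5→8.5]: (17.16+9.69)/2 × 4 = 53.7
  [8.5→14.5]: (9.69+3.92)/2 × 6 = 40.83
  Sum = 161.9625 µg/mL·hr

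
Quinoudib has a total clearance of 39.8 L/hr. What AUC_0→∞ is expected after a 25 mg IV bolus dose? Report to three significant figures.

AUC_0→∞ = Dose_iv / CL
        = 25 / 39.8 = 0.628141 mg/L·hr

AUC = 0.628 mg/L·hr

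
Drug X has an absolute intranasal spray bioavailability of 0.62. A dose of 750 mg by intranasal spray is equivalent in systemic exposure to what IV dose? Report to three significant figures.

D_iv = 465 mg

Systemic exposure from an extravascular dose = F × D_ev, so the equivalent IV dose is F × D_ev.
D_iv = F × D_ev = 0.62 × 750 = 465 mg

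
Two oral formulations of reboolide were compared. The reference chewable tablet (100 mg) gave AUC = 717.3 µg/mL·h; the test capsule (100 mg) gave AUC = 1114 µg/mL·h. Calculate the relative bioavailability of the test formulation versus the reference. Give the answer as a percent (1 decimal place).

F_rel = (AUC_test/D_test) / (AUC_ref/D_ref)
      = (1114/100) / (717.3/100)
      = 11.14 / 7.173 = 1.5530 = 155.30%

F_rel = 155.3%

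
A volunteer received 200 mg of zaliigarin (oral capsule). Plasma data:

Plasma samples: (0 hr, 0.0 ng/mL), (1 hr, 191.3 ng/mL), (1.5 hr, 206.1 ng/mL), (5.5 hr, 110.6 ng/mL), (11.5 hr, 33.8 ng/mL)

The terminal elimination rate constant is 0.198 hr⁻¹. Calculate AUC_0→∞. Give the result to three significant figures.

AUC = 1430 ng/mL·hr

Trapezoidal AUC_0→11.5:
  [0→1]: (0.0+191.3)/2 × 1 = 95.65
  [1→1.5]: (191.3+206.1)/2 × 0.5 = 99.35
  [1.5→5.5]: (206.1+110.6)/2 × 4 = 633.4
  [5.5→11.5]: (110.6+33.8)/2 × 6 = 433.2
  Sum = 1261.6 ng/mL·hr
Extrapolated tail: C_last / k_e = 33.8 / 0.198 = 170.707
AUC_0→∞ = 1261.6 + 170.707 = 1432.307 ng/mL·hr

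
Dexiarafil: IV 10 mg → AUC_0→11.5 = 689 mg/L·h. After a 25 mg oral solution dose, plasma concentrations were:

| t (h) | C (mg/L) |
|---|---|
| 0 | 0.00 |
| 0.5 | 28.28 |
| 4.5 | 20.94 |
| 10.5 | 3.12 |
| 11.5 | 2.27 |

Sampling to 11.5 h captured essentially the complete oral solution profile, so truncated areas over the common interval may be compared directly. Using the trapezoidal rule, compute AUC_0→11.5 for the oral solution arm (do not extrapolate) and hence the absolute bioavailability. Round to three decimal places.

F = 0.105

Trapezoidal AUC_0→11.5 (oral solution):
  [0→0.5]: (0.00+28.28)/2 × 0.5 = 7.07
  [0.5→4.5]: (28.28+20.94)/2 × 4 = 98.44
  [4.5→10.5]: (20.94+3.12)/2 × 6 = 72.18
  [10.5→11.5]: (3.12+2.27)/2 × 1 = 2.695
  Sum = 180.385 mg/L·h
F = (AUC_ev/D_ev)/(AUC_iv/D_iv) = (180.385/25)/(689/10) = 7.2154/68.9 = 0.1047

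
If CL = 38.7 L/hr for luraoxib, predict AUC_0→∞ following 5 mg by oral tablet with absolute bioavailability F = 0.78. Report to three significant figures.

AUC = 0.101 mg/L·hr

AUC_0→∞ = F × Dose / CL
        = 0.78 × 5 / 38.7 = 0.100775 mg/L·hr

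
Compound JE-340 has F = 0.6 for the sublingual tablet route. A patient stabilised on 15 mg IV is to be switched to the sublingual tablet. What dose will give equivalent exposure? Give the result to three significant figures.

For equal systemic exposure: F × D_ev = D_iv
D_ev = D_iv / F = 15 / 0.6 = 25 mg

D_sublingual = 25.0 mg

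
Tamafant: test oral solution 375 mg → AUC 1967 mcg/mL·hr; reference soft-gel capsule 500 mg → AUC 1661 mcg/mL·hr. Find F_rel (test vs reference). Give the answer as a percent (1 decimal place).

F_rel = 157.9%

F_rel = (AUC_test/D_test) / (AUC_ref/D_ref)
      = (1967/375) / (1661/500)
      = 5.24533 / 3.322 = 1.5790 = 157.90%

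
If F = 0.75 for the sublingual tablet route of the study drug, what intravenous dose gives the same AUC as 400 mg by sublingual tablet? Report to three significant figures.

D_iv = 300 mg

Systemic exposure from an extravascular dose = F × D_ev, so the equivalent IV dose is F × D_ev.
D_iv = F × D_ev = 0.75 × 400 = 300 mg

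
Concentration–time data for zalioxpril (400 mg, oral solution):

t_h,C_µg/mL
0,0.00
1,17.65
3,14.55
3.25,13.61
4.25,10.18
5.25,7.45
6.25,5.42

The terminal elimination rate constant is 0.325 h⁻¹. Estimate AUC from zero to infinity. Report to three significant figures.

Trapezoidal AUC_0→6.25:
  [0→1]: (0.00+17.65)/2 × 1 = 8.825
  [1→3]: (17.65+14.55)/2 × 2 = 32.2
  [3→3.25]: (14.55+13.61)/2 × 0.25 = 3.52
  [3.25→4.25]: (13.61+10.18)/2 × 1 = 11.895
  [4.25→5.25]: (10.18+7.45)/2 × 1 = 8.815
  [5.25→6.25]: (7.45+5.42)/2 × 1 = 6.435
  Sum = 71.69 µg/mL·h
Extrapolated tail: C_last / k_e = 5.42 / 0.325 = 16.677
AUC_0→∞ = 71.69 + 16.677 = 88.367 µg/mL·h

AUC = 88.4 µg/mL·h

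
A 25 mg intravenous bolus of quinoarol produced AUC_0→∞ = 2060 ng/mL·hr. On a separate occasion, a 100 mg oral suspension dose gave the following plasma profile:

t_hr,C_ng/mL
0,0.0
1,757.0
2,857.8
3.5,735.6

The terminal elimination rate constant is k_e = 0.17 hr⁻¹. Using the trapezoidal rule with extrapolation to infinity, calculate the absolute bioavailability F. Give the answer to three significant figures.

Trapezoidal AUC_0→3.5 (oral suspension):
  [0→1]: (0.0+757.0)/2 × 1 = 378.5
  [1→2]: (757.0+857.8)/2 × 1 = 807.4
  [2→3.5]: (857.8+735.6)/2 × 1.5 = 1195.05
  Sum = 2380.95 ng/mL·hr
Tail: C_last/k_e = 735.6/0.17 = 4327.059
AUC_0→∞ (oral suspension) = 2380.95 + 4327.059 = 6708.009 ng/mL·hr
F = (AUC_ev/D_ev)/(AUC_iv/D_iv) = (6708.009/100)/(2060/25) = 67.08009/82.4 = 0.8141

F = 0.814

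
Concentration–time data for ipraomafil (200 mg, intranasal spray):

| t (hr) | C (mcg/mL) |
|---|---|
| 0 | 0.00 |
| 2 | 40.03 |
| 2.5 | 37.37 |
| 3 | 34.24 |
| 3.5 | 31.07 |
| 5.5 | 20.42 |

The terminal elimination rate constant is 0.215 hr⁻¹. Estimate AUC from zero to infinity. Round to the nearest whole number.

Trapezoidal AUC_0→5.5:
  [0→2]: (0.00+40.03)/2 × 2 = 40.03
  [2→2.5]: (40.03+37.37)/2 × 0.5 = 19.35
  [2.5→3]: (37.37+34.24)/2 × 0.5 = 17.9025
  [3→3.5]: (34.24+31.07)/2 × 0.5 = 16.3275
  [3.5→5.5]: (31.07+20.42)/2 × 2 = 51.49
  Sum = 145.1 mcg/mL·hr
Extrapolated tail: C_last / k_e = 20.42 / 0.215 = 94.977
AUC_0→∞ = 145.1 + 94.977 = 240.077 mcg/mL·hr

AUC = 240 mcg/mL·hr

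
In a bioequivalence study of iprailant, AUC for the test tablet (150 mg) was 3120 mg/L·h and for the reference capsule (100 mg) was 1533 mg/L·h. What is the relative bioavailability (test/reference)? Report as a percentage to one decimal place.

F_rel = (AUC_test/D_test) / (AUC_ref/D_ref)
      = (3120/150) / (1533/100)
      = 20.8 / 15.33 = 1.3568 = 135.68%

F_rel = 135.7%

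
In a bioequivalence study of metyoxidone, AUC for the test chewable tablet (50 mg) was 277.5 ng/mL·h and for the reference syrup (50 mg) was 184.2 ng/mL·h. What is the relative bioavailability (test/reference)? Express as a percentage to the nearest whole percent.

F_rel = 151%

F_rel = (AUC_test/D_test) / (AUC_ref/D_ref)
      = (277.5/50) / (184.2/50)
      = 5.55 / 3.684 = 1.5065 = 150.65%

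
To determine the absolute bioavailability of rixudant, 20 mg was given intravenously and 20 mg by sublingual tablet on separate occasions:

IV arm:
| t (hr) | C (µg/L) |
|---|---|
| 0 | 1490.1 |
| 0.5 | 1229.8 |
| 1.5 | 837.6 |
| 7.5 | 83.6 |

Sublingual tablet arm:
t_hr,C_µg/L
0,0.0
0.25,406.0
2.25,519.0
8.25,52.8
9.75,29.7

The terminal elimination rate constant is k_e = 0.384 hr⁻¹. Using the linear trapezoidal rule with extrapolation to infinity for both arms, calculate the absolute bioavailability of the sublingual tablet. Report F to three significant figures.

Trapezoidal AUC_0→7.5 (IV):
  [0→0.5]: (1490.1+1229.8)/2 × 0.5 = 679.975
  [0.5→1.5]: (1229.8+837.6)/2 × 1 = 1033.7
  [1.5→7.5]: (837.6+83.6)/2 × 6 = 2763.6
  Sum = 4477.275 µg/L·hr
IV tail: 83.6/0.384 = 217.708; AUC_iv,0→∞ = 4477.275 + 217.708 = 4694.983 µg/L·hr
Trapezoidal AUC_0→9.75 (sublingual tablet):
  [0→0.25]: (0.0+406.0)/2 × 0.25 = 50.75
  [0.25→2.25]: (406.0+519.0)/2 × 2 = 925.0
  [2.25→8.25]: (519.0+52.8)/2 × 6 = 1715.4
  [8.25→9.75]: (52.8+29.7)/2 × 1.5 = 61.875
  Sum = 2753.025 µg/L·hr
sublingual tablet tail: 29.7/0.384 = 77.344; AUC_ev,0→∞ = 2753.025 + 77.344 = 2830.369 µg/L·hr
F = (AUC_ev/D_ev)/(AUC_iv/D_iv) = (2830.369/20)/(4694.983/20) = 141.51845/234.74915 = 0.6028

F = 0.603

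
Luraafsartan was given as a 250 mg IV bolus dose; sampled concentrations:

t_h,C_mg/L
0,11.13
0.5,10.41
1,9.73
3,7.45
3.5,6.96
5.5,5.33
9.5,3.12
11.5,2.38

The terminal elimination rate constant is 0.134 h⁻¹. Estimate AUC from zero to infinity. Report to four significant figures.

AUC = 83.65 mg/L·h

Trapezoidal AUC_0→11.5:
  [0→0.5]: (11.13+10.41)/2 × 0.5 = 5.385
  [0.5→1]: (10.41+9.73)/2 × 0.5 = 5.035
  [1→3]: (9.73+7.45)/2 × 2 = 17.18
  [3→3.5]: (7.45+6.96)/2 × 0.5 = 3.6025
  [3.5→5.5]: (6.96+5.33)/2 × 2 = 12.29
  [5.5→9.5]: (5.33+3.12)/2 × 4 = 16.9
  [9.5→11.5]: (3.12+2.38)/2 × 2 = 5.5
  Sum = 65.8925 mg/L·h
Extrapolated tail: C_last / k_e = 2.38 / 0.134 = 17.761
AUC_0→∞ = 65.8925 + 17.761 = 83.6535 mg/L·h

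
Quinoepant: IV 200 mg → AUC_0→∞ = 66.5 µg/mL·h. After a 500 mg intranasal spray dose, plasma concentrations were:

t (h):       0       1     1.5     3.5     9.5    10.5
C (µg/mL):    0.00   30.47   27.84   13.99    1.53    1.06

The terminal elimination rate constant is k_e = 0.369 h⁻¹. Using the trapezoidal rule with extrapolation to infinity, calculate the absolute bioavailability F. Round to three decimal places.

F = 0.736

Trapezoidal AUC_0→10.5 (intranasal spray):
  [0→1]: (0.00+30.47)/2 × 1 = 15.235
  [1→1.5]: (30.47+27.84)/2 × 0.5 = 14.5775
  [1.5→3.5]: (27.84+13.99)/2 × 2 = 41.83
  [3.5→9.5]: (13.99+1.53)/2 × 6 = 46.56
  [9.5→10.5]: (1.53+1.06)/2 × 1 = 1.295
  Sum = 119.4975 µg/mL·h
Tail: C_last/k_e = 1.06/0.369 = 2.873
AUC_0→∞ (intranasal spray) = 119.4975 + 2.873 = 122.3705 µg/mL·h
F = (AUC_ev/D_ev)/(AUC_iv/D_iv) = (122.3705/500)/(66.5/200) = 0.244741/0.3325 = 0.7361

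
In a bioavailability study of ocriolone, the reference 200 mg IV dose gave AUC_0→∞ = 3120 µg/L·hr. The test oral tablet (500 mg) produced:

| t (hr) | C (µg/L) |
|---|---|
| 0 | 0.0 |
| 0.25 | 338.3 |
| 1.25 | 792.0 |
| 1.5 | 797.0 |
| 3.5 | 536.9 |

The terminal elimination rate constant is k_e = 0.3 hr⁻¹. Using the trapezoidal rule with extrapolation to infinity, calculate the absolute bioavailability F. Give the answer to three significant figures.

Trapezoidal AUC_0→3.5 (oral tablet):
  [0→0.25]: (0.0+338.3)/2 × 0.25 = 42.2875
  [0.25→1.25]: (338.3+792.0)/2 × 1 = 565.15
  [1.25→1.5]: (792.0+797.0)/2 × 0.25 = 198.625
  [1.5→3.5]: (797.0+536.9)/2 × 2 = 1333.9
  Sum = 2139.9625 µg/L·hr
Tail: C_last/k_e = 536.9/0.3 = 1789.667
AUC_0→∞ (oral tablet) = 2139.9625 + 1789.667 = 3929.6295 µg/L·hr
F = (AUC_ev/D_ev)/(AUC_iv/D_iv) = (3929.6295/500)/(3120/200) = 7.859259/15.6 = 0.5038

F = 0.504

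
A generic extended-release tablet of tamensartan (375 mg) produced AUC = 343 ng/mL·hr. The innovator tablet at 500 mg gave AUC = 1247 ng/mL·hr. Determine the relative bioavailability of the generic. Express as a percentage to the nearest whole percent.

F_rel = (AUC_test/D_test) / (AUC_ref/D_ref)
      = (343/375) / (1247/500)
      = 0.914667 / 2.494 = 0.3667 = 36.67%

F_rel = 37%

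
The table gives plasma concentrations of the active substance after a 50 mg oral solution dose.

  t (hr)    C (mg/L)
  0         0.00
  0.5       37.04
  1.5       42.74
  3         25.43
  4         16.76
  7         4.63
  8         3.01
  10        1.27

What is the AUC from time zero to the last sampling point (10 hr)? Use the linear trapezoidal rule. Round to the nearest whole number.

Trapezoidal AUC_0→10:
  [0→0.5]: (0.00+37.04)/2 × 0.5 = 9.26
  [0.5→1.5]: (37.04+42.74)/2 × 1 = 39.89
  [1.5→3]: (42.74+25.43)/2 × 1.5 = 51.1275
  [3→4]: (25.43+16.76)/2 × 1 = 21.095
  [4→7]: (16.76+4.63)/2 × 3 = 32.085
  [7→8]: (4.63+3.01)/2 × 1 = 3.82
  [8→10]: (3.01+1.27)/2 × 2 = 4.28
  Sum = 161.5575 mg/L·hr

AUC = 162 mg/L·hr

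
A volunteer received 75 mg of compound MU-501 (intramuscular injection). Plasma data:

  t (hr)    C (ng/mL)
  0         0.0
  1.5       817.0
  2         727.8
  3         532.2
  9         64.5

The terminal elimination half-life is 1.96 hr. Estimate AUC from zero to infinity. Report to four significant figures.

Trapezoidal AUC_0→9:
  [0→1.5]: (0.0+817.0)/2 × 1.5 = 612.75
  [1.5→2]: (817.0+727.8)/2 × 0.5 = 386.2
  [2→3]: (727.8+532.2)/2 × 1 = 630.0
  [3→9]: (532.2+64.5)/2 × 6 = 1790.1
  Sum = 3419.05 ng/mL·hr
k_e = ln2 / t½ = 0.693147 / 1.96 = 0.3536 hr^-1
Extrapolated tail: C_last / k_e = 64.5 / 0.3536 = 182.410
AUC_0→∞ = 3419.05 + 182.410 = 3601.46 ng/mL·hr

AUC = 3601 ng/mL·hr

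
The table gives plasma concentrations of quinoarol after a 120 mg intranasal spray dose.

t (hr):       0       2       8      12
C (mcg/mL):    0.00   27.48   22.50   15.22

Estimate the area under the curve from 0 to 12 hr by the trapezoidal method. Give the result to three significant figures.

Trapezoidal AUC_0→12:
  [0→2]: (0.00+27.48)/2 × 2 = 27.48
  [2→8]: (27.48+22.50)/2 × 6 = 149.94
  [8→12]: (22.50+15.22)/2 × 4 = 75.44
  Sum = 252.86 mcg/mL·hr

AUC = 253 mcg/mL·hr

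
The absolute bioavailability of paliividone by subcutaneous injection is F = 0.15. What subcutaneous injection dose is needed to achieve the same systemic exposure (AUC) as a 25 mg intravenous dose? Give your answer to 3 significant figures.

D_subcutaneous = 167 mg

For equal systemic exposure: F × D_ev = D_iv
D_ev = D_iv / F = 25 / 0.15 = 166.667 mg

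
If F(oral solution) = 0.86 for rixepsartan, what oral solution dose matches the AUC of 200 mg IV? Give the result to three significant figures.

For equal systemic exposure: F × D_ev = D_iv
D_ev = D_iv / F = 200 / 0.86 = 232.558 mg

D_oral = 233 mg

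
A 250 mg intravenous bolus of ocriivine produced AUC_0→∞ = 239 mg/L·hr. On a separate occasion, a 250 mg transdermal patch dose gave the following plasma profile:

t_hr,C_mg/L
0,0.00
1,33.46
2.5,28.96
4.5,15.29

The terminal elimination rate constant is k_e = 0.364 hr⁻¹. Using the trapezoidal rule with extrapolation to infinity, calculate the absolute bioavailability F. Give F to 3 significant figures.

Trapezoidal AUC_0→4.5 (transdermal patch):
  [0→1]: (0.00+33.46)/2 × 1 = 16.73
  [1→2.5]: (33.46+28.96)/2 × 1.5 = 46.815
  [2.5→4.5]: (28.96+15.29)/2 × 2 = 44.25
  Sum = 107.795 mg/L·hr
Tail: C_last/k_e = 15.29/0.364 = 42.005
AUC_0→∞ (transdermal patch) = 107.795 + 42.005 = 149.8 mg/L·hr
F = (AUC_ev/D_ev)/(AUC_iv/D_iv) = (149.8/250)/(239/250) = 0.5992/0.956 = 0.6268

F = 0.627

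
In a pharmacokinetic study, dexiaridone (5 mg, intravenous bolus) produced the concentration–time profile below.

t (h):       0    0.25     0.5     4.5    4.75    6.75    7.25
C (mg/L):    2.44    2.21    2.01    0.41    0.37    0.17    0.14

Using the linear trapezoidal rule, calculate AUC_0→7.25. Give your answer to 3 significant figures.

AUC = 6.66 mg/L·h

Trapezoidal AUC_0→7.25:
  [0→0.25]: (2.44+2.21)/2 × 0.25 = 0.58125
  [0.25→0.5]: (2.21+2.01)/2 × 0.25 = 0.5275
  [0.5→4.5]: (2.01+0.41)/2 × 4 = 4.84
  [4.5→4.75]: (0.41+0.37)/2 × 0.25 = 0.0975
  [4.75→6.75]: (0.37+0.17)/2 × 2 = 0.54
  [6.75→7.25]: (0.17+0.14)/2 × 0.5 = 0.0775
  Sum = 6.66375 mg/L·h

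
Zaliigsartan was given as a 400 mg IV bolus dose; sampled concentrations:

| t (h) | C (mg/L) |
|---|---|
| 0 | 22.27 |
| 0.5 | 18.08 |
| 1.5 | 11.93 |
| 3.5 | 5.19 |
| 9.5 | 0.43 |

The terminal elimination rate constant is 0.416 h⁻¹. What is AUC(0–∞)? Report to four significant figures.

AUC = 60.11 mg/L·h

Trapezoidal AUC_0→9.5:
  [0→0.5]: (22.27+18.08)/2 × 0.5 = 10.0875
  [0.5→1.5]: (18.08+11.93)/2 × 1 = 15.005
  [1.5→3.5]: (11.93+5.19)/2 × 2 = 17.12
  [3.5→9.5]: (5.19+0.43)/2 × 6 = 16.86
  Sum = 59.0725 mg/L·h
Extrapolated tail: C_last / k_e = 0.43 / 0.416 = 1.034
AUC_0→∞ = 59.0725 + 1.034 = 60.1065 mg/L·h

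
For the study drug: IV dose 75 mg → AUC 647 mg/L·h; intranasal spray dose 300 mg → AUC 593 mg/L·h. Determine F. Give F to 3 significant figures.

F = 0.229

F = (AUC_ev / D_ev) / (AUC_iv / D_iv)
  = (593/300) / (647/75)
  = 1.97667 / 8.62667 = 0.2291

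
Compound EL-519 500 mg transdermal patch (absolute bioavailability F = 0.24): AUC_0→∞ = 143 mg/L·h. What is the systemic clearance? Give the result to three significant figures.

CL = 0.839 L/h

CL = F × Dose / AUC_0→∞
   = 0.24 × 500 / 143 = 0.839161 L/h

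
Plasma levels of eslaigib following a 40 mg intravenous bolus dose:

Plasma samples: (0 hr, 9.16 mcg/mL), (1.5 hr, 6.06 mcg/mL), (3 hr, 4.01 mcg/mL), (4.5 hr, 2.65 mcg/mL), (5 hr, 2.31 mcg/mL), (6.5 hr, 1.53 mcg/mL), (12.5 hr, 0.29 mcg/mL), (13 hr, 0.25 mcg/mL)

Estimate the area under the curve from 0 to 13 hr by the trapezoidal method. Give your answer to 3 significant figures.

AUC = 33.7 mcg/mL·hr

Trapezoidal AUC_0→13:
  [0→1.5]: (9.16+6.06)/2 × 1.5 = 11.415
  [1.5→3]: (6.06+4.01)/2 × 1.5 = 7.5525
  [3→4.5]: (4.01+2.65)/2 × 1.5 = 4.995
  [4.5→5]: (2.65+2.31)/2 × 0.5 = 1.24
  [5→6.5]: (2.31+1.53)/2 × 1.5 = 2.88
  [6.5→12.5]: (1.53+0.29)/2 × 6 = 5.46
  [12.5→13]: (0.29+0.25)/2 × 0.5 = 0.135
  Sum = 33.6775 mcg/mL·hr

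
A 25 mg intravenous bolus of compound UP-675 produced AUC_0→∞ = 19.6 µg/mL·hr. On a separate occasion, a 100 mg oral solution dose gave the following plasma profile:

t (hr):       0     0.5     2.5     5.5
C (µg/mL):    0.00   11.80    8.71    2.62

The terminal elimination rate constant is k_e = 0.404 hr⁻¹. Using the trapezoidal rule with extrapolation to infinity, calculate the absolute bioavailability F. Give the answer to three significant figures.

Trapezoidal AUC_0→5.5 (oral solution):
  [0→0.5]: (0.00+11.80)/2 × 0.5 = 2.95
  [0.5→2.5]: (11.80+8.71)/2 × 2 = 20.51
  [2.5→5.5]: (8.71+2.62)/2 × 3 = 16.995
  Sum = 40.455 µg/mL·hr
Tail: C_last/k_e = 2.62/0.404 = 6.485
AUC_0→∞ (oral solution) = 40.455 + 6.485 = 46.94 µg/mL·hr
F = (AUC_ev/D_ev)/(AUC_iv/D_iv) = (46.94/100)/(19.6/25) = 0.4694/0.784 = 0.5987

F = 0.599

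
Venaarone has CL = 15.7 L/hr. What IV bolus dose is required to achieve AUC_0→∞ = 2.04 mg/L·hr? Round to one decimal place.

Dose = 32.0 mg

Dose_iv = CL × AUC_0→∞
     = 15.7 × 2.04 = 32.028 mg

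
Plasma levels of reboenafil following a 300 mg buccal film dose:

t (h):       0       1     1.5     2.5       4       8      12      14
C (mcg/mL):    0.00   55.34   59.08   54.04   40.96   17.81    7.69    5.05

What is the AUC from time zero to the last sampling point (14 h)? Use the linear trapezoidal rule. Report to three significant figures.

Trapezoidal AUC_0→14:
  [0→1]: (0.00+55.34)/2 × 1 = 27.67
  [1→1.5]: (55.34+59.08)/2 × 0.5 = 28.605
  [1.5→2.5]: (59.08+54.04)/2 × 1 = 56.56
  [2.5→4]: (54.04+40.96)/2 × 1.5 = 71.25
  [4→8]: (40.96+17.81)/2 × 4 = 117.54
  [8→12]: (17.81+7.69)/2 × 4 = 51.0
  [12→14]: (7.69+5.05)/2 × 2 = 12.74
  Sum = 365.365 mcg/mL·h

AUC = 365 mcg/mL·h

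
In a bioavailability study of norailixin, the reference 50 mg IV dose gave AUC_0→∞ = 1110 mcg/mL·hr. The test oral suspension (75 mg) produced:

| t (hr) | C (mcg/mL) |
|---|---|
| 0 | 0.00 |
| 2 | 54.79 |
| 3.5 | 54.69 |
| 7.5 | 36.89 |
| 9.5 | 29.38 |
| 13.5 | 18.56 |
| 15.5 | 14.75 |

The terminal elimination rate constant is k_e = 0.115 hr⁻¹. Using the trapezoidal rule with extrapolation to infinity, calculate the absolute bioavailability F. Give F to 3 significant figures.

Trapezoidal AUC_0→15.5 (oral suspension):
  [0→2]: (0.00+54.79)/2 × 2 = 54.79
  [2→3.5]: (54.79+54.69)/2 × 1.5 = 82.11
  [3.5→7.5]: (54.69+36.89)/2 × 4 = 183.16
  [7.5→9.5]: (36.89+29.38)/2 × 2 = 66.27
  [9.5→13.5]: (29.38+18.56)/2 × 4 = 95.88
  [13.5→15.5]: (18.56+14.75)/2 × 2 = 33.31
  Sum = 515.52 mcg/mL·hr
Tail: C_last/k_e = 14.75/0.115 = 128.261
AUC_0→∞ (oral suspension) = 515.52 + 128.261 = 643.781 mcg/mL·hr
F = (AUC_ev/D_ev)/(AUC_iv/D_iv) = (643.781/75)/(1110/50) = 8.58375/22.2 = 0.3867

F = 0.387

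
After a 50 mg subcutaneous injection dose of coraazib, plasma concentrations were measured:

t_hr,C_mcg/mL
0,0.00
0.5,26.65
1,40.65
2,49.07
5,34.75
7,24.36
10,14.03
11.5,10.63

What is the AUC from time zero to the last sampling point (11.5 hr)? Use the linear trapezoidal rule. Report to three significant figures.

AUC = 329 mcg/mL·hr

Trapezoidal AUC_0→11.5:
  [0→0.5]: (0.00+26.65)/2 × 0.5 = 6.6625
  [0.5→1]: (26.65+40.65)/2 × 0.5 = 16.825
  [1→2]: (40.65+49.07)/2 × 1 = 44.86
  [2→5]: (49.07+34.75)/2 × 3 = 125.73
  [5→7]: (34.75+24.36)/2 × 2 = 59.11
  [7→10]: (24.36+14.03)/2 × 3 = 57.585
  [10→11.5]: (14.03+10.63)/2 × 1.5 = 18.495
  Sum = 329.2675 mcg/mL·hr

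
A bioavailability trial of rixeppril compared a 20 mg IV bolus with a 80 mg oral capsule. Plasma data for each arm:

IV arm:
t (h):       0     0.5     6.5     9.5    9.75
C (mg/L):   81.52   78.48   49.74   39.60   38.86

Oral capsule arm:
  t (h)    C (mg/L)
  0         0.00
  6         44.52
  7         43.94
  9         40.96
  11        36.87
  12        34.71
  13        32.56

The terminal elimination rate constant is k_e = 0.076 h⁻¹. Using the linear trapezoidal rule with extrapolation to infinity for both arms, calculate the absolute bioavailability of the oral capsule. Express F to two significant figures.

Trapezoidal AUC_0→9.75 (IV):
  [0→0.5]: (81.52+78.48)/2 × 0.5 = 40.0
  [0.5→6.5]: (78.48+49.74)/2 × 6 = 384.66
  [6.5→9.5]: (49.74+39.60)/2 × 3 = 134.01
  [9.5→9.75]: (39.60+38.86)/2 × 0.25 = 9.8075
  Sum = 568.4775 mg/L·h
IV tail: 38.86/0.076 = 511.316; AUC_iv,0→∞ = 568.4775 + 511.316 = 1079.7935 mg/L·h
Trapezoidal AUC_0→13 (oral capsule):
  [0→6]: (0.00+44.52)/2 × 6 = 133.56
  [6→7]: (44.52+43.94)/2 × 1 = 44.23
  [7→9]: (43.94+40.96)/2 × 2 = 84.9
  [9→11]: (40.96+36.87)/2 × 2 = 77.83
  [11→12]: (36.87+34.71)/2 × 1 = 35.79
  [12→13]: (34.71+32.56)/2 × 1 = 33.635
  Sum = 409.945 mg/L·h
oral capsule tail: 32.56/0.076 = 428.421; AUC_ev,0→∞ = 409.945 + 428.421 = 838.366 mg/L·h
F = (AUC_ev/D_ev)/(AUC_iv/D_iv) = (838.366/80)/(1079.7935/20) = 10.479575/53.989675 = 0.1941

F = 0.19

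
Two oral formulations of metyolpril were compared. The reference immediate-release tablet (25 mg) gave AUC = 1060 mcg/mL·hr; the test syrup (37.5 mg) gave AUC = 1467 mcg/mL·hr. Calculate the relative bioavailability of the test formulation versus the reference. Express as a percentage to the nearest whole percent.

F_rel = 92%

F_rel = (AUC_test/D_test) / (AUC_ref/D_ref)
      = (1467/37.5) / (1060/25)
      = 39.12 / 42.4 = 0.9226 = 92.26%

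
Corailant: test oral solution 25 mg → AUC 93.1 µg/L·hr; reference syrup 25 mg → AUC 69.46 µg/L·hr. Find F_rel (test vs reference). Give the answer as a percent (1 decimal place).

F_rel = 134.0%

F_rel = (AUC_test/D_test) / (AUC_ref/D_ref)
      = (93.1/25) / (69.46/25)
      = 3.724 / 2.7784 = 1.3403 = 134.03%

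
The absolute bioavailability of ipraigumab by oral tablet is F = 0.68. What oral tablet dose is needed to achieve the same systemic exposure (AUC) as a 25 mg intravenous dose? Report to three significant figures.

For equal systemic exposure: F × D_ev = D_iv
D_ev = D_iv / F = 25 / 0.68 = 36.7647 mg

D_oral = 36.8 mg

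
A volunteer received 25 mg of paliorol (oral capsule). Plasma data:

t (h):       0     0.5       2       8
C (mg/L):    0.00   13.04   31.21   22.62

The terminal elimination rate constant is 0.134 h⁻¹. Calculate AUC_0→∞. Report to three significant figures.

Trapezoidal AUC_0→8:
  [0→0.5]: (0.00+13.04)/2 × 0.5 = 3.26
  [0.5→2]: (13.04+31.21)/2 × 1.5 = 33.1875
  [2→8]: (31.21+22.62)/2 × 6 = 161.49
  Sum = 197.9375 mg/L·h
Extrapolated tail: C_last / k_e = 22.62 / 0.134 = 168.806
AUC_0→∞ = 197.9375 + 168.806 = 366.7435 mg/L·h

AUC = 367 mg/L·h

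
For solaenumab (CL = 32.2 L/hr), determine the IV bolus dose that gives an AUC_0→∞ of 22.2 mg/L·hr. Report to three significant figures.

Dose = 715 mg

Dose_iv = CL × AUC_0→∞
     = 32.2 × 22.2 = 714.84 mg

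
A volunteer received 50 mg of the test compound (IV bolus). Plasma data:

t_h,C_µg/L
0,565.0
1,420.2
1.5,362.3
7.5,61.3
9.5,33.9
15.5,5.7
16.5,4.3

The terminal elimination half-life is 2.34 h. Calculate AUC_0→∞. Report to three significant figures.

Trapezoidal AUC_0→16.5:
  [0→1]: (565.0+420.2)/2 × 1 = 492.6
  [1→1.5]: (420.2+362.3)/2 × 0.5 = 195.625
  [1.5→7.5]: (362.3+61.3)/2 × 6 = 1270.8
  [7.5→9.5]: (61.3+33.9)/2 × 2 = 95.2
  [9.5→15.5]: (33.9+5.7)/2 × 6 = 118.8
  [15.5→16.5]: (5.7+4.3)/2 × 1 = 5.0
  Sum = 2178.025 µg/L·h
k_e = ln2 / t½ = 0.693147 / 2.34 = 0.2962 h^-1
Extrapolated tail: C_last / k_e = 4.3 / 0.2962 = 14.517
AUC_0→∞ = 2178.025 + 14.517 = 2192.542 µg/L·h

AUC = 2190 µg/L·h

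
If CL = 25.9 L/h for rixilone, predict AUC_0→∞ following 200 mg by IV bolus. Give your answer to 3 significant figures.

AUC = 7.72 mg/L·h

AUC_0→∞ = Dose_iv / CL
        = 200 / 25.9 = 7.72201 mg/L·h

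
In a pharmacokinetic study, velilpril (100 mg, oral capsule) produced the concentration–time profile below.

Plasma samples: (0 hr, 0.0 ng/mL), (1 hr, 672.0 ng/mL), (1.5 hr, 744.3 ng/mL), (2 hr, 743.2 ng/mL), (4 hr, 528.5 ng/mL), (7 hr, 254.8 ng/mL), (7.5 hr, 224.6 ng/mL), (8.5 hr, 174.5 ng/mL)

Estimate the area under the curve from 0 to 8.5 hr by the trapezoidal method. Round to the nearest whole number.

AUC = 3828 ng/mL·hr

Trapezoidal AUC_0→8.5:
  [0→1]: (0.0+672.0)/2 × 1 = 336.0
  [1→1.5]: (672.0+744.3)/2 × 0.5 = 354.075
  [1.5→2]: (744.3+743.2)/2 × 0.5 = 371.875
  [2→4]: (743.2+528.5)/2 × 2 = 1271.7
  [4→7]: (528.5+254.8)/2 × 3 = 1174.95
  [7→7.5]: (254.8+224.6)/2 × 0.5 = 119.85
  [7.5→8.5]: (224.6+174.5)/2 × 1 = 199.55
  Sum = 3828.0 ng/mL·hr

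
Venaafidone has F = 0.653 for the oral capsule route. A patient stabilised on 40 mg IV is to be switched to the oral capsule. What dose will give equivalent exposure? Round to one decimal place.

For equal systemic exposure: F × D_ev = D_iv
D_ev = D_iv / F = 40 / 0.653 = 61.2557 mg

D_oral = 61.3 mg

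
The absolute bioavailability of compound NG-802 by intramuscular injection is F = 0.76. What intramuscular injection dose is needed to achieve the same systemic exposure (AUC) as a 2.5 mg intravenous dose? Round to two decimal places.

For equal systemic exposure: F × D_ev = D_iv
D_ev = D_iv / F = 2.5 / 0.76 = 3.28947 mg

D_intramuscular = 3.29 mg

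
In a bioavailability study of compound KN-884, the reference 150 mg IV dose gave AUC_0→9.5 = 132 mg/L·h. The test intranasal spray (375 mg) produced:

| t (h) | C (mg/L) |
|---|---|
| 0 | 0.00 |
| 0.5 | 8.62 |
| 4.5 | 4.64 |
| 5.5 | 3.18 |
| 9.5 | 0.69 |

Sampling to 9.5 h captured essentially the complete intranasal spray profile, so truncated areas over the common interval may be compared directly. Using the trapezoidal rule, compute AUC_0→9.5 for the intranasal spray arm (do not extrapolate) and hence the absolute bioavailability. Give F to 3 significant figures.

Trapezoidal AUC_0→9.5 (intranasal spray):
  [0→0.5]: (0.00+8.62)/2 × 0.5 = 2.155
  [0.5→4.5]: (8.62+4.64)/2 × 4 = 26.52
  [4.5→5.5]: (4.64+3.18)/2 × 1 = 3.91
  [5.5→9.5]: (3.18+0.69)/2 × 4 = 7.74
  Sum = 40.325 mg/L·h
F = (AUC_ev/D_ev)/(AUC_iv/D_iv) = (40.325/375)/(132/150) = 0.107533/0.88 = 0.1222

F = 0.122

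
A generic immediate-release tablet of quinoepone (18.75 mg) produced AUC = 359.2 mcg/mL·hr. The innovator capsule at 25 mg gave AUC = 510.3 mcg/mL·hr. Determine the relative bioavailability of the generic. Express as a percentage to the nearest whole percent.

F_rel = (AUC_test/D_test) / (AUC_ref/D_ref)
      = (359.2/18.75) / (510.3/25)
      = 19.1573 / 20.412 = 0.9385 = 93.85%

F_rel = 94%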